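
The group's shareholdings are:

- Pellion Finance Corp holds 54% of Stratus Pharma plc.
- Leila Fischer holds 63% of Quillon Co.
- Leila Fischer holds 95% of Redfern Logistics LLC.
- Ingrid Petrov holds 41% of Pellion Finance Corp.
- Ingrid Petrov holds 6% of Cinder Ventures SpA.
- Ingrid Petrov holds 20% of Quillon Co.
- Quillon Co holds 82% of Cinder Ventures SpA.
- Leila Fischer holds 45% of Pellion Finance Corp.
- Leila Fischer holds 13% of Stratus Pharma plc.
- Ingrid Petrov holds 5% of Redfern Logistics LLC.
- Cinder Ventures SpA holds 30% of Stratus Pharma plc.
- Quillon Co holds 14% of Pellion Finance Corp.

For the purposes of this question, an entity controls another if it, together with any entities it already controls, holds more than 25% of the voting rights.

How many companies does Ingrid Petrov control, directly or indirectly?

Ingrid holds 41% of Pellion, so Ingrid controls Pellion.
Pellion holds 54% of Stratus, so Ingrid controls Stratus.
No other company's threshold is met.
Ingrid controls 2 companies.

2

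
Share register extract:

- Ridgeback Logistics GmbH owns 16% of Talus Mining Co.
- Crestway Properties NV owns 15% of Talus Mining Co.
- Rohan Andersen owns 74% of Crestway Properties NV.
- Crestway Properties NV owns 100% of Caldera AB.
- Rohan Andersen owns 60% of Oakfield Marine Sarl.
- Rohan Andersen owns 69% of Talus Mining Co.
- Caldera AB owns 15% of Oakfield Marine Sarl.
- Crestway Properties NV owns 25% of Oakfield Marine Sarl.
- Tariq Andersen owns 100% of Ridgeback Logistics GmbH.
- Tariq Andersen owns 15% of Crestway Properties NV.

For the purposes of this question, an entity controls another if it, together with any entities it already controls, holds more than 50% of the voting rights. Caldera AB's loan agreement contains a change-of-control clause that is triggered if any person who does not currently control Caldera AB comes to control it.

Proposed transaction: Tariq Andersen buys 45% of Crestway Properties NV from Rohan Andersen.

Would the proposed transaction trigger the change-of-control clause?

The purchase adds only to Tariq's holdings (Rohan's stake shrinks), so Tariq is the only person who could newly come to control Caldera.
Tariq holds 100% of Ridgeback, so Tariq controls Ridgeback.
Neither Tariq nor any entity Tariq controls holds any voting interest in Caldera.
So before the transaction, Tariq does not control Caldera.
After the purchase, Tariq's direct stake in Crestway rises to 15% + 45% = 60%, and Rohan's stake falls to 29%.
Tariq holds 60% of Crestway, so Tariq controls Crestway.
Crestway holds 100% of Caldera, so Tariq controls Caldera.
Tariq did not control Caldera before and does after, so the clause is triggered.

Yes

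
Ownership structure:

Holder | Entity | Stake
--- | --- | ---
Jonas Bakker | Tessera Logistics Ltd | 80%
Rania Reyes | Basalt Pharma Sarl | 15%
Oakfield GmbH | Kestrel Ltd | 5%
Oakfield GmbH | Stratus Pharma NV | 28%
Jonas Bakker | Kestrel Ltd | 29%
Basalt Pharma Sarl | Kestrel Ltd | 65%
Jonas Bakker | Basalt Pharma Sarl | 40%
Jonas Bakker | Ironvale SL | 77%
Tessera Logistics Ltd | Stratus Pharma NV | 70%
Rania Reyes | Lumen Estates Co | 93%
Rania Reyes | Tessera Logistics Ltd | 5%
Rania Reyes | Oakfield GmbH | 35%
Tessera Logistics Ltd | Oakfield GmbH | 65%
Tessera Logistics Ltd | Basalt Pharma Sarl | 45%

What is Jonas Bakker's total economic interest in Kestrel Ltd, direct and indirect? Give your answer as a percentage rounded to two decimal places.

Jonas reaches Kestrel along 4 paths.
Via Tessera → Basalt: 80% × 45% × 65% = 23.4%.
Via Basalt: 40% × 65% = 26%.
Direct stake: 29% = 29%.
Via Tessera → Oakfield: 80% × 65% × 5% = 2.6%.
Total: 23.4% + 26% + 29% + 2.6% = 81%.
Rounded: 81.00%.

81.00%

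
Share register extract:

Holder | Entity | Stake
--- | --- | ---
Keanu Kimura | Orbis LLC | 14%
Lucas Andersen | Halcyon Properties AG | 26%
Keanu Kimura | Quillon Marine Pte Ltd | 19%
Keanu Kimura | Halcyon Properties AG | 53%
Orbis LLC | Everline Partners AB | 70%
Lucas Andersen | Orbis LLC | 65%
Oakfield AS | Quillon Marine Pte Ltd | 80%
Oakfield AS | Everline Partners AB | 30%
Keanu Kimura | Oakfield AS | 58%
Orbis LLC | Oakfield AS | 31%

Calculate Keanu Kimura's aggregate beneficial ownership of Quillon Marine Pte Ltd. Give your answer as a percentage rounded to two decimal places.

Keanu reaches Quillon along 3 paths.
Via Orbis → Oakfield: 14% × 31% × 80% = 3.472%.
Via Oakfield: 58% × 80% = 46.4%.
Direct stake: 19% = 19%.
Total: 3.472% + 46.4% + 19% = 68.872%.
Rounded: 68.87%.

68.87%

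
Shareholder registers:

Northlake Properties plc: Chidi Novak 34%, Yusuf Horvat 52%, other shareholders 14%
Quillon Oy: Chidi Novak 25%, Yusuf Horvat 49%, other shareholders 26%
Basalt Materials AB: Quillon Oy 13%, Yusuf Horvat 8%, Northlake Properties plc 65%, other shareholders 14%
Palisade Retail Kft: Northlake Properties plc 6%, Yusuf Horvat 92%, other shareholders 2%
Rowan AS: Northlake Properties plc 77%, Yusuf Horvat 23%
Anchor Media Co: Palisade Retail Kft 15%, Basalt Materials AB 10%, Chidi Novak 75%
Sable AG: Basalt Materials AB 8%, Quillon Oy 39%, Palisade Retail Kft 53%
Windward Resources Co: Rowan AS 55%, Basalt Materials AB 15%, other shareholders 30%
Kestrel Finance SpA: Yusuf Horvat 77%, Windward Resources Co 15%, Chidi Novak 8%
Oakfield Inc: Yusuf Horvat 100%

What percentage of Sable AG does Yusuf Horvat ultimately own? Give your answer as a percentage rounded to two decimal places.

73.38%

Yusuf reaches Sable along 6 paths.
Via Quillon → Basalt: 49% × 13% × 8% = 0.5096%.
Via Basalt: 8% × 8% = 0.64%.
Via Northlake → Basalt: 52% × 65% × 8% = 2.704%.
Via Quillon: 49% × 39% = 19.11%.
Via Northlake → Palisade: 52% × 6% × 53% = 1.6536%.
Via Palisade: 92% × 53% = 48.76%.
Total: 0.5096% + 0.64% + 2.704% + 19.11% + 1.6536% + 48.76% = 73.3772%.
Rounded: 73.38%.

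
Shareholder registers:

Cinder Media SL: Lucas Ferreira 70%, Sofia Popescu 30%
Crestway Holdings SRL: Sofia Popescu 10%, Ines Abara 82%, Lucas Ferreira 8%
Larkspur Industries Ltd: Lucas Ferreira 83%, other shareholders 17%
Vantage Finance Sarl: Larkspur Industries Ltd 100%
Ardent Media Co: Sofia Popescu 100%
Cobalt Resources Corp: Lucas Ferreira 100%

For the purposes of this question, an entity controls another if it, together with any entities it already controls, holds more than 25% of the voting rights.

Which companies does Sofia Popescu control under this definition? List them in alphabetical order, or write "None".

Sofia holds 30% of Cinder, so Sofia controls Cinder.
Sofia holds 100% of Ardent, so Sofia controls Ardent.
No other company's threshold is met.

Ardent Media Co, Cinder Media SL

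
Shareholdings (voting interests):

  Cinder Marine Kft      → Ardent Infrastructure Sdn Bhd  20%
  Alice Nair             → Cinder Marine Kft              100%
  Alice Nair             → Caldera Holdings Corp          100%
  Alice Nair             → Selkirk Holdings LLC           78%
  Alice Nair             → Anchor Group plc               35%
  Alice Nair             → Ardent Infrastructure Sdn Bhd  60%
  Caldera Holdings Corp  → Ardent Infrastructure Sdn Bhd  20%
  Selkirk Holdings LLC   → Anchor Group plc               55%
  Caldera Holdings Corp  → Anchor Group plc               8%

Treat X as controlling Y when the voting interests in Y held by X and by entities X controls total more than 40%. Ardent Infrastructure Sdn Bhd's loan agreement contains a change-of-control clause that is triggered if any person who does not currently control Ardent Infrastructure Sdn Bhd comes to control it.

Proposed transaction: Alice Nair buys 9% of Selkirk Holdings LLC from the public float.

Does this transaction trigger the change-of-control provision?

No

The purchase changes only Alice's holdings, so Alice is the only person who could newly come to control Ardent.
Alice holds 100% of Caldera, so Alice controls Caldera.
Alice holds 100% of Cinder, so Alice controls Cinder.
Alice and Caldera and Cinder together hold 60% + 20% + 20% = 100% of Ardent, so Alice controls Ardent.
So Alice already controls Ardent before the transaction.
After the purchase, Alice's direct stake in Selkirk rises to 78% + 9% = 87%.
Alice controlled Ardent already, so this is not a new person acquiring control; every other person's position is unchanged or reduced.
No new person acquires control, so the clause is not triggered.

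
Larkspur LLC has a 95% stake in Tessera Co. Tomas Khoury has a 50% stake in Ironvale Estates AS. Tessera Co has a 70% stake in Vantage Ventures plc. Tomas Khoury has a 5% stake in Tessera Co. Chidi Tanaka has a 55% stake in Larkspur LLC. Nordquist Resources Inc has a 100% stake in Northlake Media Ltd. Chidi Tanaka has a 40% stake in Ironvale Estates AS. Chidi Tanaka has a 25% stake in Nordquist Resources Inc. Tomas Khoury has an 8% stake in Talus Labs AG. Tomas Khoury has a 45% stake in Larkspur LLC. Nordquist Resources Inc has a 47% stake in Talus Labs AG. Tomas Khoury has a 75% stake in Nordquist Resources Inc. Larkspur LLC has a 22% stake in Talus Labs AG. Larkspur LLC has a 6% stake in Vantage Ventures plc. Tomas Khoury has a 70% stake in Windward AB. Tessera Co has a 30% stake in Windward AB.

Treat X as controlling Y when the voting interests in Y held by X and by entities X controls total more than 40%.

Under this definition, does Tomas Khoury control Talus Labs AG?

Tomas holds 45% of Larkspur, so Tomas controls Larkspur.
Tomas holds 75% of Nordquist, so Tomas controls Nordquist.
Nordquist and Larkspur and Tomas together hold 47% + 22% + 8% = 77% of Talus, so Tomas controls Talus.

Yes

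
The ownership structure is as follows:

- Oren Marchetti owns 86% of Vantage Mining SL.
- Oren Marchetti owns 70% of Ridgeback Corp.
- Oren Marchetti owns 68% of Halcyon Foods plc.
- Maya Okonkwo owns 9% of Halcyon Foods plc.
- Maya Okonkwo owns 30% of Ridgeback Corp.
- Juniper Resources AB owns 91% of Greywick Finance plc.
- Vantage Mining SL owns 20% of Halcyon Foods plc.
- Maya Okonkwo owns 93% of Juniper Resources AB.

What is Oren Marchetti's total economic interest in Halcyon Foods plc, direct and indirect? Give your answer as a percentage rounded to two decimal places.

85.20%

Oren reaches Halcyon along 2 paths.
Direct stake: 68% = 68%.
Via Vantage: 86% × 20% = 17.2%.
Total: 68% + 17.2% = 85.2%.
Rounded: 85.20%.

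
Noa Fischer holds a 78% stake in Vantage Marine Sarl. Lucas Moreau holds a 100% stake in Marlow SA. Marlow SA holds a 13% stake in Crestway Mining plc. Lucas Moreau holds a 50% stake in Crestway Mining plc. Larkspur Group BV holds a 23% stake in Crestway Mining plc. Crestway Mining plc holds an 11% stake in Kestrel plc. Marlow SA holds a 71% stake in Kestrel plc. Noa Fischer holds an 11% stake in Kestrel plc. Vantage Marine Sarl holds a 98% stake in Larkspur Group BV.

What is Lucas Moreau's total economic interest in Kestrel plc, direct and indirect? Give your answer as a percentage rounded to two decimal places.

Lucas reaches Kestrel along 3 paths.
Via Marlow: 100% × 71% = 71%.
Via Crestway: 50% × 11% = 5.5%.
Via Marlow → Crestway: 100% × 13% × 11% = 1.43%.
Total: 71% + 5.5% + 1.43% = 77.93%.

77.93%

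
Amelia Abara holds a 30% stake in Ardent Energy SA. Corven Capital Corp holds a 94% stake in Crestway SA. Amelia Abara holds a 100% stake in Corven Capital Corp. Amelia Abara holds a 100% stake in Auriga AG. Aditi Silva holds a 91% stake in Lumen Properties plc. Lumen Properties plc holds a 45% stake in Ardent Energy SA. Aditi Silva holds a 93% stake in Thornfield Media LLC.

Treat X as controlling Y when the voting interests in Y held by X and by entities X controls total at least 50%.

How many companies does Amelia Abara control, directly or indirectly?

3

Amelia holds 100% of Auriga, so Amelia controls Auriga.
Amelia holds 100% of Corven, so Amelia controls Corven.
Corven holds 94% of Crestway, so Amelia controls Crestway.
No other company's threshold is met.
Amelia controls 3 companies.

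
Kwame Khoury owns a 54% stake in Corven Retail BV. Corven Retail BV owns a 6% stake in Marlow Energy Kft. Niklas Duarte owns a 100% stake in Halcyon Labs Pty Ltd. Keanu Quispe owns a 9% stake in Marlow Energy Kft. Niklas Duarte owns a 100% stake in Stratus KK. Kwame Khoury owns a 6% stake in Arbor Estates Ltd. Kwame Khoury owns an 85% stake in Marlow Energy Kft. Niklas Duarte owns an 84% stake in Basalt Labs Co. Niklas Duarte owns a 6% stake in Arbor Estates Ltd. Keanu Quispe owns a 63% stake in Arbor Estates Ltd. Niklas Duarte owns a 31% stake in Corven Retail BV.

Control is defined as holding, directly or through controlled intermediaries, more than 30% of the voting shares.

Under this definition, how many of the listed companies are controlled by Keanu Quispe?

1

Keanu holds 63% of Arbor, so Keanu controls Arbor.
No other company's threshold is met.
Keanu controls 1 company.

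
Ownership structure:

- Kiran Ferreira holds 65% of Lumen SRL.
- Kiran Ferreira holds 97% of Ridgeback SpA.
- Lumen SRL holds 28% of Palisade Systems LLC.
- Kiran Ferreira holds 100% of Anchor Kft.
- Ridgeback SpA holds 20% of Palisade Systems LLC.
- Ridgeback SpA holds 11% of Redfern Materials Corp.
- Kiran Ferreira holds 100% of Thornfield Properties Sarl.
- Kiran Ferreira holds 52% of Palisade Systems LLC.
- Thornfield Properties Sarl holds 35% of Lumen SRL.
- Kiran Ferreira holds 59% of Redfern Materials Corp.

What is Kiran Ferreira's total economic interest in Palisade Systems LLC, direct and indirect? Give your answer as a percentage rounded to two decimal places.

99.40%

Kiran reaches Palisade along 4 paths.
Direct stake: 52% = 52%.
Via Thornfield → Lumen: 100% × 35% × 28% = 9.8%.
Via Lumen: 65% × 28% = 18.2%.
Via Ridgeback: 97% × 20% = 19.4%.
Total: 52% + 9.8% + 18.2% + 19.4% = 99.4%.
Rounded: 99.40%.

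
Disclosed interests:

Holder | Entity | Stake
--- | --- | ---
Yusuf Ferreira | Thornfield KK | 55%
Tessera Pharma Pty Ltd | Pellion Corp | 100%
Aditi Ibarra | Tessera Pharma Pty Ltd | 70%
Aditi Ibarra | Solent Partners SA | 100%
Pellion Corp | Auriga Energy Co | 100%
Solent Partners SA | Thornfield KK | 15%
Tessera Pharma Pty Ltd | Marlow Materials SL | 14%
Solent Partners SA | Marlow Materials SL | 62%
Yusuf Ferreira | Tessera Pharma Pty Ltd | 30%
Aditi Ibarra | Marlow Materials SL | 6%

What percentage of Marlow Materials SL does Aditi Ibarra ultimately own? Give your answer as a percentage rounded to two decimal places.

Aditi reaches Marlow along 3 paths.
Direct stake: 6% = 6%.
Via Solent: 100% × 62% = 62%.
Via Tessera: 70% × 14% = 9.8%.
Total: 6% + 62% + 9.8% = 77.8%.
Rounded: 77.80%.

77.80%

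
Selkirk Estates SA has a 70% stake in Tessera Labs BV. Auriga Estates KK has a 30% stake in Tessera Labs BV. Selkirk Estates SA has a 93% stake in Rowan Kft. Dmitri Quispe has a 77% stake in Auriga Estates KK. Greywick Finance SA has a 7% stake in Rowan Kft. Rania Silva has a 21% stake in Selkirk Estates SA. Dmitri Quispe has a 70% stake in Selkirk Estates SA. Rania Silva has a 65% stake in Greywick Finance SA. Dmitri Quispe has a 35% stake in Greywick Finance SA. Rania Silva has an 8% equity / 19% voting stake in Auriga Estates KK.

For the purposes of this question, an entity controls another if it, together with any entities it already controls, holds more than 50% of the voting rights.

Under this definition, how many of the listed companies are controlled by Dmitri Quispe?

Dmitri holds 70% of Selkirk, so Dmitri controls Selkirk.
Dmitri holds 77% of Auriga, so Dmitri controls Auriga.
Selkirk holds 93% of Rowan, so Dmitri controls Rowan.
Selkirk and Auriga together hold 70% + 30% = 100% of Tessera, so Dmitri controls Tessera.
No other company's threshold is met.
Dmitri controls 4 companies.

4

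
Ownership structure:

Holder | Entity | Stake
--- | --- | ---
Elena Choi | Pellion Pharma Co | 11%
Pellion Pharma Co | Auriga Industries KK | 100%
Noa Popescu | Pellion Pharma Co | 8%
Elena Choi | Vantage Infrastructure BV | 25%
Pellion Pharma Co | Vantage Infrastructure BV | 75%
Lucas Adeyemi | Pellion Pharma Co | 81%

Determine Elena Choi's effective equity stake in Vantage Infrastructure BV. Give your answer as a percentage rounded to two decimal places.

Elena reaches Vantage along 2 paths.
Direct stake: 25% = 25%.
Via Pellion: 11% × 75% = 8.25%.
Total: 25% + 8.25% = 33.25%.

33.25%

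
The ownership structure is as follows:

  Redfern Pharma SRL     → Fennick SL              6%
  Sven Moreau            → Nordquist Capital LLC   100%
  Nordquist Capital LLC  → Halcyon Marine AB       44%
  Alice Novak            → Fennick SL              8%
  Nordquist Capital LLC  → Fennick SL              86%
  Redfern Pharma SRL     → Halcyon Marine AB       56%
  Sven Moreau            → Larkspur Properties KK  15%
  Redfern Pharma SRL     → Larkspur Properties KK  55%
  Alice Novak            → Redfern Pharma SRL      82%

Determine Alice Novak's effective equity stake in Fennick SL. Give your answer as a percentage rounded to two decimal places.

Alice reaches Fennick along 2 paths.
Via Redfern: 82% × 6% = 4.92%.
Direct stake: 8% = 8%.
Total: 4.92% + 8% = 12.92%.

12.92%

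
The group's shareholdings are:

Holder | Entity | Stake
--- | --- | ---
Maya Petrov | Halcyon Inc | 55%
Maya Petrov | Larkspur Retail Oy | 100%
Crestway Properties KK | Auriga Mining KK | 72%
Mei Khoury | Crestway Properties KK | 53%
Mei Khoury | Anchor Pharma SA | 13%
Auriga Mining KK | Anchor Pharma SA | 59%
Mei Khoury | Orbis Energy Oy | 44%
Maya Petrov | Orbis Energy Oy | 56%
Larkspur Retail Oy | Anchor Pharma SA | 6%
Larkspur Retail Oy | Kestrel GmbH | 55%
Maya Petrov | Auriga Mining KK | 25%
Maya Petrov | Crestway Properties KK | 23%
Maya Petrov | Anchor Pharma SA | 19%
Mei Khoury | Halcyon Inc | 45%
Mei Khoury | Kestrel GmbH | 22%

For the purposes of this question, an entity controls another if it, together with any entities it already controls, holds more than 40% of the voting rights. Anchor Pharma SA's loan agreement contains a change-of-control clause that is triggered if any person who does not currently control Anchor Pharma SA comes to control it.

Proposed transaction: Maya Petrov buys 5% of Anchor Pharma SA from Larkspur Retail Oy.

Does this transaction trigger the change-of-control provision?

The purchase adds only to Maya's holdings (Larkspur's stake shrinks), so Maya is the only person who could newly come to control Anchor.
Maya holds 56% of Orbis, so Maya controls Orbis.
Maya holds 100% of Larkspur, so Maya controls Larkspur.
Maya holds 55% of Halcyon, so Maya controls Halcyon.
Larkspur holds 55% of Kestrel, so Maya controls Kestrel.
In Anchor, Maya's side holds only 6% + 19% = 25%, not > 40%.
So before the transaction, Maya does not control Anchor.
After the purchase, Maya's direct stake in Anchor rises to 19% + 5% = 24%, and Larkspur's stake falls to 1%.
After the transaction, Maya's side holds 1% + 24% = 25% of Anchor, not > 40%, so Maya still does not control Anchor.
No new person acquires control, so the clause is not triggered.

No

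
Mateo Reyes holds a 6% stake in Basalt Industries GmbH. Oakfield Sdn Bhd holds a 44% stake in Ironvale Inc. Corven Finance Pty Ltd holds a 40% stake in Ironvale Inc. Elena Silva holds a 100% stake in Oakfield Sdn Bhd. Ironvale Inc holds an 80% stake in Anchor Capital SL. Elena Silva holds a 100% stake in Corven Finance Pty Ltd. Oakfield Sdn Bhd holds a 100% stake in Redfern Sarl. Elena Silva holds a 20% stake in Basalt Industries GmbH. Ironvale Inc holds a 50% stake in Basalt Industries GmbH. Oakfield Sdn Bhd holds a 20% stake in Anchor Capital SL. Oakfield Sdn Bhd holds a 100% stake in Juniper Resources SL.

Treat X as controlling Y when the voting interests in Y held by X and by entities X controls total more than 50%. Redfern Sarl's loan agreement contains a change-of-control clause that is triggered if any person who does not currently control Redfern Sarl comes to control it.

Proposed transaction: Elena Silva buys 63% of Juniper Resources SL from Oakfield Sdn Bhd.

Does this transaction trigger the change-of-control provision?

The purchase adds only to Elena's holdings (Oakfield's stake shrinks), so Elena is the only person who could newly come to control Redfern.
Elena holds 100% of Oakfield, so Elena controls Oakfield.
Oakfield holds 100% of Redfern, so Elena controls Redfern.
So Elena already controls Redfern before the transaction.
After the purchase, Elena holds 63% of Juniper directly, and Oakfield's stake falls to 37%.
Elena controlled Redfern already, so this is not a new person acquiring control; every other person's position is unchanged or reduced.
No new person acquires control, so the clause is not triggered.

No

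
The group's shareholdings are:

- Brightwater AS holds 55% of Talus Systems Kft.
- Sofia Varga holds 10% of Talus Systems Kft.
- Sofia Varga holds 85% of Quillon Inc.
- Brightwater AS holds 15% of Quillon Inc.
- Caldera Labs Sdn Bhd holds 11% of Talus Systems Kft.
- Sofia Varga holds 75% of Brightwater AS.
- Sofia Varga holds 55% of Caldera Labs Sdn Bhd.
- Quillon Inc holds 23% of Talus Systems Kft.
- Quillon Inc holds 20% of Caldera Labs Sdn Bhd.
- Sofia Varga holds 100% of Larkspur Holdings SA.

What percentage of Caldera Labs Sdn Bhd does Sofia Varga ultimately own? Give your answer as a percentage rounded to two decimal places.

74.25%

Sofia reaches Caldera along 3 paths.
Via Quillon: 85% × 20% = 17%.
Via Brightwater → Quillon: 75% × 15% × 20% = 2.25%.
Direct stake: 55% = 55%.
Total: 17% + 2.25% + 55% = 74.25%.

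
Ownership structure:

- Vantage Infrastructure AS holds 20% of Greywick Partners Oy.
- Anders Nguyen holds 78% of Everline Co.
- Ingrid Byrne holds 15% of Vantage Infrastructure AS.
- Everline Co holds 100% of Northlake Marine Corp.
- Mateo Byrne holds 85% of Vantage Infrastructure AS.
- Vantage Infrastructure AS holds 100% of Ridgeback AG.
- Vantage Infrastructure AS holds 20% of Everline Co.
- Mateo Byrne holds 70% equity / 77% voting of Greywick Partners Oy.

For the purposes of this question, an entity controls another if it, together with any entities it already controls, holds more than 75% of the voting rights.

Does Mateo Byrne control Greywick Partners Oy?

Mateo holds 85% of Vantage, so Mateo controls Vantage.
Vantage and Mateo together hold 20% + 77% = 97% of Greywick, so Mateo controls Greywick.

Yes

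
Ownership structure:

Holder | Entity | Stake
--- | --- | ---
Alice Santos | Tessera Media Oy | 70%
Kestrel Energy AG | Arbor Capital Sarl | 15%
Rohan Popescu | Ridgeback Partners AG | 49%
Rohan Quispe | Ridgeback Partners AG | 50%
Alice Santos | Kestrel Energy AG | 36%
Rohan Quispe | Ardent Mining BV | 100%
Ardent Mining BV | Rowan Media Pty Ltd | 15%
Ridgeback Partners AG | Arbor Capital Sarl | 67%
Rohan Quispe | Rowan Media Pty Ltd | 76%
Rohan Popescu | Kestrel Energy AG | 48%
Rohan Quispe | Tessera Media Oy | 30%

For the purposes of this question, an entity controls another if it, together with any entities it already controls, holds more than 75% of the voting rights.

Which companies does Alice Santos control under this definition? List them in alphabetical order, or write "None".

Alice's largest direct stake is 70% in Tessera, which does not meet the threshold.

None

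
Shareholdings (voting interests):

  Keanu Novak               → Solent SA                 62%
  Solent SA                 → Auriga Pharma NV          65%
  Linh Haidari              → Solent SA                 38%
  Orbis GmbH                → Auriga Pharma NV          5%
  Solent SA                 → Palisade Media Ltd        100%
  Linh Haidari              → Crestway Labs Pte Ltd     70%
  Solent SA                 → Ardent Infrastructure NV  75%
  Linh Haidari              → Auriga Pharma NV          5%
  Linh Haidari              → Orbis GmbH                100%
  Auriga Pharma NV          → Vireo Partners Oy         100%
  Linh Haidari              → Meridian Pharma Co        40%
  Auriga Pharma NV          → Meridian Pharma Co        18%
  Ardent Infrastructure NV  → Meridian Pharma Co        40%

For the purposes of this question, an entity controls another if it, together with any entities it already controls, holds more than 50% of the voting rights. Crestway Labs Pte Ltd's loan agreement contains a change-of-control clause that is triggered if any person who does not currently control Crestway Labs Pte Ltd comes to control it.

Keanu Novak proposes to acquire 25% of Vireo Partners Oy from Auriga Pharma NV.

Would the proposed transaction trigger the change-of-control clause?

The purchase adds only to Keanu's holdings (Auriga's stake shrinks), so Keanu is the only person who could newly come to control Crestway.
Keanu holds 62% of Solent, so Keanu controls Solent.
Solent holds 65% of Auriga, so Keanu controls Auriga.
Solent holds 75% of Ardent, so Keanu controls Ardent.
Solent holds 100% of Palisade, so Keanu controls Palisade.
Auriga holds 100% of Vireo, so Keanu controls Vireo.
Auriga and Ardent together hold 18% + 40% = 58% of Meridian, so Keanu controls Meridian.
Neither Keanu nor any entity Keanu controls holds any voting interest in Crestway.
So before the transaction, Keanu does not control Crestway.
After the purchase, Keanu holds 25% of Vireo directly, and Auriga's stake falls to 75%.
Auriga and Keanu together hold 75% + 25% = 100% of Vireo, so Keanu controls Vireo.
After the transaction, neither Keanu nor any entity Keanu controls holds a voting interest in Crestway, so Keanu still does not control it.
No new person acquires control, so the clause is not triggered.

No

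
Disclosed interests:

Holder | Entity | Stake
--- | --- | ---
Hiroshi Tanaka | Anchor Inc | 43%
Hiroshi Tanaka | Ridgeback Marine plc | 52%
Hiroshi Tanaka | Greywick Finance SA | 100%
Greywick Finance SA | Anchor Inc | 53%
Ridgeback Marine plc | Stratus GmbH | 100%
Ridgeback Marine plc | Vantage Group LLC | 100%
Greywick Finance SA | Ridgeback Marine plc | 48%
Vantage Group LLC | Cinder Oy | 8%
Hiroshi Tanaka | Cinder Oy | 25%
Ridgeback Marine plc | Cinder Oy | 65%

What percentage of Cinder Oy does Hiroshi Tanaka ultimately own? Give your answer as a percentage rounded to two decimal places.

Hiroshi reaches Cinder along 5 paths.
Direct stake: 25% = 25%.
Via Greywick → Ridgeback → Vantage: 100% × 48% × 100% × 8% = 3.84%.
Via Ridgeback → Vantage: 52% × 100% × 8% = 4.16%.
Via Greywick → Ridgeback: 100% × 48% × 65% = 31.2%.
Via Ridgeback: 52% × 65% = 33.8%.
Total: 25% + 3.84% + 4.16% + 31.2% + 33.8% = 98%.
Rounded: 98.00%.

98.00%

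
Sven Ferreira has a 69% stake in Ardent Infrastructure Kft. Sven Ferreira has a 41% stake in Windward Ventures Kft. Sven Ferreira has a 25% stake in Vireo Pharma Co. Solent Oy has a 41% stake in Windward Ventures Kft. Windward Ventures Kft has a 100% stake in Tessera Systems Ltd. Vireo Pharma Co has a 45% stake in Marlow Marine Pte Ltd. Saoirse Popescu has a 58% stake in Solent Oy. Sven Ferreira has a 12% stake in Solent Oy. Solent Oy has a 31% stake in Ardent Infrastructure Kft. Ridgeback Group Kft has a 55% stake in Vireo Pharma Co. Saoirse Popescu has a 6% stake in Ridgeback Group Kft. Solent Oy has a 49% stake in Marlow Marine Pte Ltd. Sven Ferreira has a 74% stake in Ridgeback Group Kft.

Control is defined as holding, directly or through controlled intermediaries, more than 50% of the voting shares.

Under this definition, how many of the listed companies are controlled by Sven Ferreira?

Sven holds 74% of Ridgeback, so Sven controls Ridgeback.
Sven and Ridgeback together hold 25% + 55% = 80% of Vireo, so Sven controls Vireo.
Sven holds 69% of Ardent, so Sven controls Ardent.
No other company's threshold is met.
Sven controls 3 companies.

3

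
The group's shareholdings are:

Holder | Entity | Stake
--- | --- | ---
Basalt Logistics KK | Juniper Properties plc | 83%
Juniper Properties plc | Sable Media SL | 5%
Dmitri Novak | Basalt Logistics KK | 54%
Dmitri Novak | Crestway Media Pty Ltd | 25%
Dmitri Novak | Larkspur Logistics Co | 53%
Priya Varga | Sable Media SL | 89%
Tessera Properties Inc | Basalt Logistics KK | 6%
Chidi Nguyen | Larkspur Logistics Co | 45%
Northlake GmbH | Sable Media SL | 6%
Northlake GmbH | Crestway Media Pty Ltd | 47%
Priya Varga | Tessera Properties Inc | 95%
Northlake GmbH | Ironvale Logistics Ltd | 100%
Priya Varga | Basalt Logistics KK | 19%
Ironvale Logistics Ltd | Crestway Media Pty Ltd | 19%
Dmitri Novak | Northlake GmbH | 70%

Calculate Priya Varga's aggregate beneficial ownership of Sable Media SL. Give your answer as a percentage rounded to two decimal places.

Priya reaches Sable along 3 paths.
Direct stake: 89% = 89%.
Via Basalt → Juniper: 19% × 83% × 5% = 0.7885%.
Via Tessera → Basalt → Juniper: 95% × 6% × 83% × 5% = 0.23655%.
Total: 89% + 0.7885% + 0.23655% = 90.02505%.
Rounded: 90.03%.

90.03%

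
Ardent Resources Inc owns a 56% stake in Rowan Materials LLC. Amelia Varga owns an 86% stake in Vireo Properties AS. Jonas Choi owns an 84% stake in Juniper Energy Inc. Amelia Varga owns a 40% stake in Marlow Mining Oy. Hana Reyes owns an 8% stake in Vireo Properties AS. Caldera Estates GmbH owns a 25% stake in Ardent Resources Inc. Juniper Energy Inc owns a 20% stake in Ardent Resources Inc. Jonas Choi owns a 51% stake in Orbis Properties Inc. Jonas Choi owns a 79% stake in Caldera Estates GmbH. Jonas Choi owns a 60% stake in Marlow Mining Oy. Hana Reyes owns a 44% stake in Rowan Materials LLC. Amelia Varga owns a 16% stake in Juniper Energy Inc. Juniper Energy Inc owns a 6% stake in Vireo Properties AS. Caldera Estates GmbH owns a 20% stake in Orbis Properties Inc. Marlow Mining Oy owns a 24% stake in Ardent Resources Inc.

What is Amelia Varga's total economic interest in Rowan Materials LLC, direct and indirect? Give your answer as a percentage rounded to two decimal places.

7.17%

Amelia reaches Rowan along 2 paths.
Via Marlow → Ardent: 40% × 24% × 56% = 5.376%.
Via Juniper → Ardent: 16% × 20% × 56% = 1.792%.
Total: 5.376% + 1.792% = 7.168%.
Rounded: 7.17%.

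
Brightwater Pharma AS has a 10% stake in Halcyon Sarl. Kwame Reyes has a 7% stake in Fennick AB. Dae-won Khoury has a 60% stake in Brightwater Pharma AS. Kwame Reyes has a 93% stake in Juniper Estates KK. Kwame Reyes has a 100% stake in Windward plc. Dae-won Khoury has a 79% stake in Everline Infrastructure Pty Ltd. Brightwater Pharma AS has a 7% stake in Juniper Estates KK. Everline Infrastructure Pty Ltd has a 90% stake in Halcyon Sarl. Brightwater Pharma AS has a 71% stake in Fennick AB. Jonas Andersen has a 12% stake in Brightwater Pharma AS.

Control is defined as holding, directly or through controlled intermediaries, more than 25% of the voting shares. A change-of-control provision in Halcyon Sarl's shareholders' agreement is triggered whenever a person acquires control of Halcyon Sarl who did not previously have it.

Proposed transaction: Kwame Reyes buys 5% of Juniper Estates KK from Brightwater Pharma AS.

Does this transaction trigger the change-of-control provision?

The purchase adds only to Kwame's holdings (Brightwater's stake shrinks), so Kwame is the only person who could newly come to control Halcyon.
Kwame holds 100% of Windward, so Kwame controls Windward.
Kwame holds 93% of Juniper, so Kwame controls Juniper.
Neither Kwame nor any entity Kwame controls holds any voting interest in Halcyon.
So before the transaction, Kwame does not control Halcyon.
After the purchase, Kwame's direct stake in Juniper rises to 93% + 5% = 98%, and Brightwater's stake falls to 2%.
Kwame holds 98% of Juniper, so Kwame controls Juniper.
After the transaction, neither Kwame nor any entity Kwame controls holds a voting interest in Halcyon, so Kwame still does not control it.
No new person acquires control, so the clause is not triggered.

No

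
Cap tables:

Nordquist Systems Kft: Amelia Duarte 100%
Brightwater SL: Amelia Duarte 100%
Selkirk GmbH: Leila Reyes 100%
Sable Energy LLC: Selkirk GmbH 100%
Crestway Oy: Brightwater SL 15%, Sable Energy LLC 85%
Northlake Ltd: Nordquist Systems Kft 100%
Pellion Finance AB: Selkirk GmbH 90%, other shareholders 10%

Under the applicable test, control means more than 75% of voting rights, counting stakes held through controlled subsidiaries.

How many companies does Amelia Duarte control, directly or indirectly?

3

Amelia holds 100% of Nordquist, so Amelia controls Nordquist.
Amelia holds 100% of Brightwater, so Amelia controls Brightwater.
Nordquist holds 100% of Northlake, so Amelia controls Northlake.
No other company's threshold is met.
Amelia controls 3 companies.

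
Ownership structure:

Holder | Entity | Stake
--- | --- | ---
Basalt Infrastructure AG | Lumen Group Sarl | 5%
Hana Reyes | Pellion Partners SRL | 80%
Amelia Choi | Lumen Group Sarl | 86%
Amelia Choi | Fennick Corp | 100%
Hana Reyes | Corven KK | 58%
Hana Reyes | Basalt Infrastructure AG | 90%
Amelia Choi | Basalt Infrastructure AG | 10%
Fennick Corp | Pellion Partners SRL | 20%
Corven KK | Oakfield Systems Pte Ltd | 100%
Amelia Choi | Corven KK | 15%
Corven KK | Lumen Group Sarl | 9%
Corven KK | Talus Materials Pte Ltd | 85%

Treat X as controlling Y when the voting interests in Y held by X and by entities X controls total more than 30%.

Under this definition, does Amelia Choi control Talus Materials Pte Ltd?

Amelia holds 86% of Lumen, so Amelia controls Lumen.
Amelia holds 100% of Fennick, so Amelia controls Fennick.
Neither Amelia nor any entity Amelia controls holds any voting interest in Talus.
So Amelia does not control Talus.

No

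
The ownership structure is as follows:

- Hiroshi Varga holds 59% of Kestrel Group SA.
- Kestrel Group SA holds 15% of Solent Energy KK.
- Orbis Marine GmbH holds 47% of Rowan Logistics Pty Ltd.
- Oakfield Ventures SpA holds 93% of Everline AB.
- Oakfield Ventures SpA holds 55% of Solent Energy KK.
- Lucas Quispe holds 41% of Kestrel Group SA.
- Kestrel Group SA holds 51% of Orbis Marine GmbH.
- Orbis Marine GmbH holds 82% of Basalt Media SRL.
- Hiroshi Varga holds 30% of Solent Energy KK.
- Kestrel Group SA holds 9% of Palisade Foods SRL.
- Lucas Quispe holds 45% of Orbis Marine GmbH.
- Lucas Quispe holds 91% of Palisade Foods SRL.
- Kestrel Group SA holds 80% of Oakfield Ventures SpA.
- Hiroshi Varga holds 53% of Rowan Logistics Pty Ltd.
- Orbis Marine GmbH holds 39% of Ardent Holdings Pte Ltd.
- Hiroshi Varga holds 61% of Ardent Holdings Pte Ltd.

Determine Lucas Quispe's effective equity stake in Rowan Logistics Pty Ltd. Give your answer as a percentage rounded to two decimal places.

30.98%

Lucas reaches Rowan along 2 paths.
Via Kestrel → Orbis: 41% × 51% × 47% = 9.8277%.
Via Orbis: 45% × 47% = 21.15%.
Total: 9.8277% + 21.15% = 30.9777%.
Rounded: 30.98%.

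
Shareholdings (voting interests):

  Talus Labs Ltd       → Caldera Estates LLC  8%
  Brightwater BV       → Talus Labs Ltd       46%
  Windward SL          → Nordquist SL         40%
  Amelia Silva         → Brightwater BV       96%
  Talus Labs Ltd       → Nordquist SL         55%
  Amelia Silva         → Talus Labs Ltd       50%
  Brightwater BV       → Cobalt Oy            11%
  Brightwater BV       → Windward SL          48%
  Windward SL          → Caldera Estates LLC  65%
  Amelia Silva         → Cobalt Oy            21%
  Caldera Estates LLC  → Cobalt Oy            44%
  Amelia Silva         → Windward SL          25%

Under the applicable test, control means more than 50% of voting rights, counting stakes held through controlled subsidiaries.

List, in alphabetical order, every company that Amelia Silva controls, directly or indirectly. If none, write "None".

Amelia holds 96% of Brightwater, so Amelia controls Brightwater.
Amelia and Brightwater together hold 25% + 48% = 73% of Windward, so Amelia controls Windward.
Amelia and Brightwater together hold 50% + 46% = 96% of Talus, so Amelia controls Talus.
Talus and Windward together hold 8% + 65% = 73% of Caldera, so Amelia controls Caldera.
Windward and Talus together hold 40% + 55% = 95% of Nordquist, so Amelia controls Nordquist.
Caldera and Brightwater and Amelia together hold 44% + 11% + 21% = 76% of Cobalt, so Amelia controls Cobalt.

Brightwater BV, Caldera Estates LLC, Cobalt Oy, Nordquist SL, Talus Labs Ltd, Windward SL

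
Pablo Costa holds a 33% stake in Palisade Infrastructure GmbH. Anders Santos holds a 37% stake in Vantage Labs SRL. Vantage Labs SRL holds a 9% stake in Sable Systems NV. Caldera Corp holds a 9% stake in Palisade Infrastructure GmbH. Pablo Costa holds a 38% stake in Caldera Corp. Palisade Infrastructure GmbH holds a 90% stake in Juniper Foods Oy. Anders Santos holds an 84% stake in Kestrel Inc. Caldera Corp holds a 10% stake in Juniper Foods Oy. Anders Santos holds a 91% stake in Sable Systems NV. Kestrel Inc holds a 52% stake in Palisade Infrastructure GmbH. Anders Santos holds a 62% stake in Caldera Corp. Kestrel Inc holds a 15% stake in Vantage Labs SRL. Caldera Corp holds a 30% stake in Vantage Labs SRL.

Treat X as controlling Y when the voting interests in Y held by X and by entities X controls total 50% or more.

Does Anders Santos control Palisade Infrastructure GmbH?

Anders holds 84% of Kestrel, so Anders controls Kestrel.
Anders holds 62% of Caldera, so Anders controls Caldera.
Kestrel and Caldera together hold 52% + 9% = 61% of Palisade, so Anders controls Palisade.

Yes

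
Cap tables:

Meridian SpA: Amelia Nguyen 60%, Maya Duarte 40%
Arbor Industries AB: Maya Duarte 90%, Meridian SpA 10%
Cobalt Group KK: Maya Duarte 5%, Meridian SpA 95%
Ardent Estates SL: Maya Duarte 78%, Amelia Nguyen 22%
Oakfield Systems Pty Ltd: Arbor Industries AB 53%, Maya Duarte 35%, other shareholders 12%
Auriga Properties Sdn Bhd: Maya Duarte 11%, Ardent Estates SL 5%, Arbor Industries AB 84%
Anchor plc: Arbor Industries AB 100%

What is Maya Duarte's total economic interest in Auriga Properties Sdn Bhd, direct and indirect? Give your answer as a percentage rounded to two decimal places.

Maya reaches Auriga along 4 paths.
Direct stake: 11% = 11%.
Via Ardent: 78% × 5% = 3.9%.
Via Arbor: 90% × 84% = 75.6%.
Via Meridian → Arbor: 40% × 10% × 84% = 3.36%.
Total: 11% + 3.9% + 75.6% + 3.36% = 93.86%.

93.86%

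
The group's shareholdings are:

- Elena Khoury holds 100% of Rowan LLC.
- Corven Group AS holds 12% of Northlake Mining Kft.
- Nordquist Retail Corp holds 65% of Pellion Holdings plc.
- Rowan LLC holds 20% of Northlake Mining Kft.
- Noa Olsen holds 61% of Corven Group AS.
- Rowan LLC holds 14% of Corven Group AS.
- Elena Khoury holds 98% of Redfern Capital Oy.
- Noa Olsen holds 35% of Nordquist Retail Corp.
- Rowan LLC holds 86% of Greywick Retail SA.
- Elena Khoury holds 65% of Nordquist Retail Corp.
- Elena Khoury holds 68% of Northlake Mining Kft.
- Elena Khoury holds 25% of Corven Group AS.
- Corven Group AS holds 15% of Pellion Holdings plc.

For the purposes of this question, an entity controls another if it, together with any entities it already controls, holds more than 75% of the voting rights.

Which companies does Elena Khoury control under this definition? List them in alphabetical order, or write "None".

Elena holds 100% of Rowan, so Elena controls Rowan.
Rowan holds 86% of Greywick, so Elena controls Greywick.
Rowan and Elena together hold 20% + 68% = 88% of Northlake, so Elena controls Northlake.
Elena holds 98% of Redfern, so Elena controls Redfern.
No other company's threshold is met.

Greywick Retail SA, Northlake Mining Kft, Redfern Capital Oy, Rowan LLC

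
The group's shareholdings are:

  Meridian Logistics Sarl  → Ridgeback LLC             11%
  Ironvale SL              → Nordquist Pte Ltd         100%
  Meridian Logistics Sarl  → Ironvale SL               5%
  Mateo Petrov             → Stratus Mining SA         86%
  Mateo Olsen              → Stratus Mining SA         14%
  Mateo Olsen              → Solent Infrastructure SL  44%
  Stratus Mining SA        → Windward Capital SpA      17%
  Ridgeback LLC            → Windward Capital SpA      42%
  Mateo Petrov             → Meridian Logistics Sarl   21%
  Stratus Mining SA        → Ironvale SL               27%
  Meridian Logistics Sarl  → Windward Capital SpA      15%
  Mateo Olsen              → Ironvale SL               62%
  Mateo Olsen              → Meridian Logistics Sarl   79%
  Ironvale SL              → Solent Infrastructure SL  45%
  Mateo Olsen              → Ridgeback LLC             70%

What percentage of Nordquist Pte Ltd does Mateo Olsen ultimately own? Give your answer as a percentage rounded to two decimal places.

69.73%

Mateo Olsen reaches Nordquist along 3 paths.
Via Meridian → Ironvale: 79% × 5% × 100% = 3.95%.
Via Ironvale: 62% × 100% = 62%.
Via Stratus → Ironvale: 14% × 27% × 100% = 3.78%.
Total: 3.95% + 62% + 3.78% = 69.73%.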